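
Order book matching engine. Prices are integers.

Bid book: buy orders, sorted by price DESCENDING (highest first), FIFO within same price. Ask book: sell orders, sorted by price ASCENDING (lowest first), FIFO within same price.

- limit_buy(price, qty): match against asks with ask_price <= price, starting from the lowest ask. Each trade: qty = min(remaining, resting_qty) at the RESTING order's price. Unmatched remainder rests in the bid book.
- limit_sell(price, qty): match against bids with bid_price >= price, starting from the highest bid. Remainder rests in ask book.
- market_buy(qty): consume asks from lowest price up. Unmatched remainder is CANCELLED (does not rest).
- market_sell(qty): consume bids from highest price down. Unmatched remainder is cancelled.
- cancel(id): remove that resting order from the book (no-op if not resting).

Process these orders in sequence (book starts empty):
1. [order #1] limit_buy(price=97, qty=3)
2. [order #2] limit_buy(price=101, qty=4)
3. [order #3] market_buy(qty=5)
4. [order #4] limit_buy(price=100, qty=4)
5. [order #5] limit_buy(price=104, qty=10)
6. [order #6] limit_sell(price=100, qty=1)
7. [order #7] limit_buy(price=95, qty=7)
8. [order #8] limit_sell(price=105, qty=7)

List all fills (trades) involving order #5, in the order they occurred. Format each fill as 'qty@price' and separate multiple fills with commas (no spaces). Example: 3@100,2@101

After op 1 [order #1] limit_buy(price=97, qty=3): fills=none; bids=[#1:3@97] asks=[-]
After op 2 [order #2] limit_buy(price=101, qty=4): fills=none; bids=[#2:4@101 #1:3@97] asks=[-]
After op 3 [order #3] market_buy(qty=5): fills=none; bids=[#2:4@101 #1:3@97] asks=[-]
After op 4 [order #4] limit_buy(price=100, qty=4): fills=none; bids=[#2:4@101 #4:4@100 #1:3@97] asks=[-]
After op 5 [order #5] limit_buy(price=104, qty=10): fills=none; bids=[#5:10@104 #2:4@101 #4:4@100 #1:3@97] asks=[-]
After op 6 [order #6] limit_sell(price=100, qty=1): fills=#5x#6:1@104; bids=[#5:9@104 #2:4@101 #4:4@100 #1:3@97] asks=[-]
After op 7 [order #7] limit_buy(price=95, qty=7): fills=none; bids=[#5:9@104 #2:4@101 #4:4@100 #1:3@97 #7:7@95] asks=[-]
After op 8 [order #8] limit_sell(price=105, qty=7): fills=none; bids=[#5:9@104 #2:4@101 #4:4@100 #1:3@97 #7:7@95] asks=[#8:7@105]

Answer: 1@104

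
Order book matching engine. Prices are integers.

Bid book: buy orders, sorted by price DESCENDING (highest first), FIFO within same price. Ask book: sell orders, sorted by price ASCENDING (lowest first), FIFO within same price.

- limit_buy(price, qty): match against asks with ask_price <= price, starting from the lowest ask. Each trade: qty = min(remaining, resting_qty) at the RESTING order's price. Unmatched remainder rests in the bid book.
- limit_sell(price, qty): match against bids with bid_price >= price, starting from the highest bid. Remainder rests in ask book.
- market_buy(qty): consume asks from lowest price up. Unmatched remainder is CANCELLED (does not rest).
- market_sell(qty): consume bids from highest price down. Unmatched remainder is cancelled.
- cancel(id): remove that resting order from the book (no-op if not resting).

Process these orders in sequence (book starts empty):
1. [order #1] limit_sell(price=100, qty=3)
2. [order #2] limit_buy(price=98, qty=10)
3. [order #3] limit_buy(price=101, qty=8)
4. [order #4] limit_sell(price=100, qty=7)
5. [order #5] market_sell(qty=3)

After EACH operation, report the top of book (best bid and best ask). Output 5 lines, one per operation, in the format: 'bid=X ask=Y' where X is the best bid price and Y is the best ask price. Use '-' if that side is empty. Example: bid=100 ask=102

Answer: bid=- ask=100
bid=98 ask=100
bid=101 ask=-
bid=98 ask=100
bid=98 ask=100

Derivation:
After op 1 [order #1] limit_sell(price=100, qty=3): fills=none; bids=[-] asks=[#1:3@100]
After op 2 [order #2] limit_buy(price=98, qty=10): fills=none; bids=[#2:10@98] asks=[#1:3@100]
After op 3 [order #3] limit_buy(price=101, qty=8): fills=#3x#1:3@100; bids=[#3:5@101 #2:10@98] asks=[-]
After op 4 [order #4] limit_sell(price=100, qty=7): fills=#3x#4:5@101; bids=[#2:10@98] asks=[#4:2@100]
After op 5 [order #5] market_sell(qty=3): fills=#2x#5:3@98; bids=[#2:7@98] asks=[#4:2@100]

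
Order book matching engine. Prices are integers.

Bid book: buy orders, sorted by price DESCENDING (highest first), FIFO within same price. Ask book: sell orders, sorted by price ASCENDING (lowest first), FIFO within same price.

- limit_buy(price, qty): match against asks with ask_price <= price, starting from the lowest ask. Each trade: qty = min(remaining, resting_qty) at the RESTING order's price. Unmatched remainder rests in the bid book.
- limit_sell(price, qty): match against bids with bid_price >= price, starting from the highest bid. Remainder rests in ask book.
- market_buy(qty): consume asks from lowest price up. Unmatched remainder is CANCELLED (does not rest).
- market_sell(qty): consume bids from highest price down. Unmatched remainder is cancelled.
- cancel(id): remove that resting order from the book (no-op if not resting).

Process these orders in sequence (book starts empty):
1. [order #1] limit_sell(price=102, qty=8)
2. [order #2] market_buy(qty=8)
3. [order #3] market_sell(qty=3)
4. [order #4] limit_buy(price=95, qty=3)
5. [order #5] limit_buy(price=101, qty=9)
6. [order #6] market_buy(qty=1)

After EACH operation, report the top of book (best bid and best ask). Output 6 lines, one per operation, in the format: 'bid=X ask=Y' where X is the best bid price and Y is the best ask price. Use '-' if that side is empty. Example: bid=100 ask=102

Answer: bid=- ask=102
bid=- ask=-
bid=- ask=-
bid=95 ask=-
bid=101 ask=-
bid=101 ask=-

Derivation:
After op 1 [order #1] limit_sell(price=102, qty=8): fills=none; bids=[-] asks=[#1:8@102]
After op 2 [order #2] market_buy(qty=8): fills=#2x#1:8@102; bids=[-] asks=[-]
After op 3 [order #3] market_sell(qty=3): fills=none; bids=[-] asks=[-]
After op 4 [order #4] limit_buy(price=95, qty=3): fills=none; bids=[#4:3@95] asks=[-]
After op 5 [order #5] limit_buy(price=101, qty=9): fills=none; bids=[#5:9@101 #4:3@95] asks=[-]
After op 6 [order #6] market_buy(qty=1): fills=none; bids=[#5:9@101 #4:3@95] asks=[-]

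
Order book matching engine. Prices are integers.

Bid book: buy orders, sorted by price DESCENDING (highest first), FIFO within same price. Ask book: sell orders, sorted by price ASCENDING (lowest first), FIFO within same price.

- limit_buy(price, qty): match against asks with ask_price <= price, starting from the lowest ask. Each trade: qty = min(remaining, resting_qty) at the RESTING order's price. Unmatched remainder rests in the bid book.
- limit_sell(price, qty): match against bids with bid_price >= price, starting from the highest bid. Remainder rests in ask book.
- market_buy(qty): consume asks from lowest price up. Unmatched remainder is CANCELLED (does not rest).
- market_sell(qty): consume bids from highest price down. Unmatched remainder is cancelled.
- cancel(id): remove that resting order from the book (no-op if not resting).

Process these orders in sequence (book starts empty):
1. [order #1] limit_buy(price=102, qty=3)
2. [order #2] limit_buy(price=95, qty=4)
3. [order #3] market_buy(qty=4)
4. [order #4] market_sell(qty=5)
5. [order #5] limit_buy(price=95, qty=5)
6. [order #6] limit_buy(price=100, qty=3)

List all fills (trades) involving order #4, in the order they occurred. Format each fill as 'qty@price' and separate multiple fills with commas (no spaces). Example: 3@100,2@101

Answer: 3@102,2@95

Derivation:
After op 1 [order #1] limit_buy(price=102, qty=3): fills=none; bids=[#1:3@102] asks=[-]
After op 2 [order #2] limit_buy(price=95, qty=4): fills=none; bids=[#1:3@102 #2:4@95] asks=[-]
After op 3 [order #3] market_buy(qty=4): fills=none; bids=[#1:3@102 #2:4@95] asks=[-]
After op 4 [order #4] market_sell(qty=5): fills=#1x#4:3@102 #2x#4:2@95; bids=[#2:2@95] asks=[-]
After op 5 [order #5] limit_buy(price=95, qty=5): fills=none; bids=[#2:2@95 #5:5@95] asks=[-]
After op 6 [order #6] limit_buy(price=100, qty=3): fills=none; bids=[#6:3@100 #2:2@95 #5:5@95] asks=[-]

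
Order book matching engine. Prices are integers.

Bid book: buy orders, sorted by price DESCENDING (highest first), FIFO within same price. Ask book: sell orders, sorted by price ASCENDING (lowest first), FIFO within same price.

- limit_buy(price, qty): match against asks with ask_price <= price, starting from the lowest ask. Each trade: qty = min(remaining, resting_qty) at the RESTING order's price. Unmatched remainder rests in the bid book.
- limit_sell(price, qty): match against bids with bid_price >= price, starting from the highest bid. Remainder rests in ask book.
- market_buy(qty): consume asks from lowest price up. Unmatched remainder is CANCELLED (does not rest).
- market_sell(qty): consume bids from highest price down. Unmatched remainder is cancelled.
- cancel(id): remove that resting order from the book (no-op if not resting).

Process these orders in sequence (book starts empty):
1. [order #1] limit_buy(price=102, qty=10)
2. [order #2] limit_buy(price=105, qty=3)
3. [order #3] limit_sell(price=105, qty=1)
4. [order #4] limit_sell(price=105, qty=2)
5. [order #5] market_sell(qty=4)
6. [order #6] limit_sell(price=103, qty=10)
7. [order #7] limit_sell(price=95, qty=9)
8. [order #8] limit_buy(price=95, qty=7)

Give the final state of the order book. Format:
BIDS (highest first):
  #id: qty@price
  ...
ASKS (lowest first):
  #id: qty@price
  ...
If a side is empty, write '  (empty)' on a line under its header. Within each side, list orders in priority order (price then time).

After op 1 [order #1] limit_buy(price=102, qty=10): fills=none; bids=[#1:10@102] asks=[-]
After op 2 [order #2] limit_buy(price=105, qty=3): fills=none; bids=[#2:3@105 #1:10@102] asks=[-]
After op 3 [order #3] limit_sell(price=105, qty=1): fills=#2x#3:1@105; bids=[#2:2@105 #1:10@102] asks=[-]
After op 4 [order #4] limit_sell(price=105, qty=2): fills=#2x#4:2@105; bids=[#1:10@102] asks=[-]
After op 5 [order #5] market_sell(qty=4): fills=#1x#5:4@102; bids=[#1:6@102] asks=[-]
After op 6 [order #6] limit_sell(price=103, qty=10): fills=none; bids=[#1:6@102] asks=[#6:10@103]
After op 7 [order #7] limit_sell(price=95, qty=9): fills=#1x#7:6@102; bids=[-] asks=[#7:3@95 #6:10@103]
After op 8 [order #8] limit_buy(price=95, qty=7): fills=#8x#7:3@95; bids=[#8:4@95] asks=[#6:10@103]

Answer: BIDS (highest first):
  #8: 4@95
ASKS (lowest first):
  #6: 10@103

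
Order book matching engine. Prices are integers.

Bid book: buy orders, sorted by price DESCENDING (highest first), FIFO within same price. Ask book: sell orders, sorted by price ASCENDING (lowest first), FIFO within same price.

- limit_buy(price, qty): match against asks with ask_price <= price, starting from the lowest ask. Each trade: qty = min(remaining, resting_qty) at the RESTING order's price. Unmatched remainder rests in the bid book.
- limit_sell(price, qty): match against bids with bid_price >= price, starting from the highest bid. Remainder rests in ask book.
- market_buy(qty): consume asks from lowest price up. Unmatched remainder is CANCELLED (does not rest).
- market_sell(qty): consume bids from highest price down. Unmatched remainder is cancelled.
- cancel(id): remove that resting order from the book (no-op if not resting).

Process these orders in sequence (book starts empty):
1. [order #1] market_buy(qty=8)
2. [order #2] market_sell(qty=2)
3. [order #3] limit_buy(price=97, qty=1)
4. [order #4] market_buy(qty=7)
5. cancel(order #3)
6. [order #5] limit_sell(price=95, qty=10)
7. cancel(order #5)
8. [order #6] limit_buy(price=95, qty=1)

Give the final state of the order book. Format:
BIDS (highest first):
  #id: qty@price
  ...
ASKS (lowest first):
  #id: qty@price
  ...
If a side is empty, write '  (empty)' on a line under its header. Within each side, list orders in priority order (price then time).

After op 1 [order #1] market_buy(qty=8): fills=none; bids=[-] asks=[-]
After op 2 [order #2] market_sell(qty=2): fills=none; bids=[-] asks=[-]
After op 3 [order #3] limit_buy(price=97, qty=1): fills=none; bids=[#3:1@97] asks=[-]
After op 4 [order #4] market_buy(qty=7): fills=none; bids=[#3:1@97] asks=[-]
After op 5 cancel(order #3): fills=none; bids=[-] asks=[-]
After op 6 [order #5] limit_sell(price=95, qty=10): fills=none; bids=[-] asks=[#5:10@95]
After op 7 cancel(order #5): fills=none; bids=[-] asks=[-]
After op 8 [order #6] limit_buy(price=95, qty=1): fills=none; bids=[#6:1@95] asks=[-]

Answer: BIDS (highest first):
  #6: 1@95
ASKS (lowest first):
  (empty)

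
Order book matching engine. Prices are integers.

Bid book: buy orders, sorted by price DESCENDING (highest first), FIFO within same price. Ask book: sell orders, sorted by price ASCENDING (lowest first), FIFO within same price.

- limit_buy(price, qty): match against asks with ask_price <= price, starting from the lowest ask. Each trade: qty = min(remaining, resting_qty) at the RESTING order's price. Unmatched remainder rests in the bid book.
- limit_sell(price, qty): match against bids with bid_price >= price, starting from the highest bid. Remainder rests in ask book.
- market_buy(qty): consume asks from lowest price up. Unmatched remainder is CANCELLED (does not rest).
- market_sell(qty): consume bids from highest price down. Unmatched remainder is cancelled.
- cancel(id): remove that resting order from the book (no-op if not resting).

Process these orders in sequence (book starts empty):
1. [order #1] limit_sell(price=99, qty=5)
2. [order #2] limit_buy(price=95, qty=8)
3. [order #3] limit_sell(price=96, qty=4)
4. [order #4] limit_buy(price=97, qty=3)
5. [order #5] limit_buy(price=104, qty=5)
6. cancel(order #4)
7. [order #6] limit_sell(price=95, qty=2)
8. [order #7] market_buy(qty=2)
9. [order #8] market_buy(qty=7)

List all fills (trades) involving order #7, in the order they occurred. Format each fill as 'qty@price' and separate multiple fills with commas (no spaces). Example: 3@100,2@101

After op 1 [order #1] limit_sell(price=99, qty=5): fills=none; bids=[-] asks=[#1:5@99]
After op 2 [order #2] limit_buy(price=95, qty=8): fills=none; bids=[#2:8@95] asks=[#1:5@99]
After op 3 [order #3] limit_sell(price=96, qty=4): fills=none; bids=[#2:8@95] asks=[#3:4@96 #1:5@99]
After op 4 [order #4] limit_buy(price=97, qty=3): fills=#4x#3:3@96; bids=[#2:8@95] asks=[#3:1@96 #1:5@99]
After op 5 [order #5] limit_buy(price=104, qty=5): fills=#5x#3:1@96 #5x#1:4@99; bids=[#2:8@95] asks=[#1:1@99]
After op 6 cancel(order #4): fills=none; bids=[#2:8@95] asks=[#1:1@99]
After op 7 [order #6] limit_sell(price=95, qty=2): fills=#2x#6:2@95; bids=[#2:6@95] asks=[#1:1@99]
After op 8 [order #7] market_buy(qty=2): fills=#7x#1:1@99; bids=[#2:6@95] asks=[-]
After op 9 [order #8] market_buy(qty=7): fills=none; bids=[#2:6@95] asks=[-]

Answer: 1@99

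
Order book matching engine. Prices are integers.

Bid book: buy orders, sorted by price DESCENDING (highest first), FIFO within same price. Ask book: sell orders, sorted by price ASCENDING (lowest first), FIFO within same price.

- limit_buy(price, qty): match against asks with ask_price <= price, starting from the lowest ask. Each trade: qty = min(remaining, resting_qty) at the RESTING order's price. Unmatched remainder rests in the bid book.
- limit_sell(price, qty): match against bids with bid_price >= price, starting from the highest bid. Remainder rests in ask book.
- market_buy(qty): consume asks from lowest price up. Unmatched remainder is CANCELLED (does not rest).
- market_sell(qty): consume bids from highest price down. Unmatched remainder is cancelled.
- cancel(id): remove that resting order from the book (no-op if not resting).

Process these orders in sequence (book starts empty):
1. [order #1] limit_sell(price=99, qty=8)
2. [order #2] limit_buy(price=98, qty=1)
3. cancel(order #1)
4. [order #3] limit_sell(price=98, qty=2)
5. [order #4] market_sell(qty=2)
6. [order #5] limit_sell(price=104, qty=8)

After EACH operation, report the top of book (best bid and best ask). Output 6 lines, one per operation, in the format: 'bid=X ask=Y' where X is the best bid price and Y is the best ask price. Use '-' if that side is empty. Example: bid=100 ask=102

Answer: bid=- ask=99
bid=98 ask=99
bid=98 ask=-
bid=- ask=98
bid=- ask=98
bid=- ask=98

Derivation:
After op 1 [order #1] limit_sell(price=99, qty=8): fills=none; bids=[-] asks=[#1:8@99]
After op 2 [order #2] limit_buy(price=98, qty=1): fills=none; bids=[#2:1@98] asks=[#1:8@99]
After op 3 cancel(order #1): fills=none; bids=[#2:1@98] asks=[-]
After op 4 [order #3] limit_sell(price=98, qty=2): fills=#2x#3:1@98; bids=[-] asks=[#3:1@98]
After op 5 [order #4] market_sell(qty=2): fills=none; bids=[-] asks=[#3:1@98]
After op 6 [order #5] limit_sell(price=104, qty=8): fills=none; bids=[-] asks=[#3:1@98 #5:8@104]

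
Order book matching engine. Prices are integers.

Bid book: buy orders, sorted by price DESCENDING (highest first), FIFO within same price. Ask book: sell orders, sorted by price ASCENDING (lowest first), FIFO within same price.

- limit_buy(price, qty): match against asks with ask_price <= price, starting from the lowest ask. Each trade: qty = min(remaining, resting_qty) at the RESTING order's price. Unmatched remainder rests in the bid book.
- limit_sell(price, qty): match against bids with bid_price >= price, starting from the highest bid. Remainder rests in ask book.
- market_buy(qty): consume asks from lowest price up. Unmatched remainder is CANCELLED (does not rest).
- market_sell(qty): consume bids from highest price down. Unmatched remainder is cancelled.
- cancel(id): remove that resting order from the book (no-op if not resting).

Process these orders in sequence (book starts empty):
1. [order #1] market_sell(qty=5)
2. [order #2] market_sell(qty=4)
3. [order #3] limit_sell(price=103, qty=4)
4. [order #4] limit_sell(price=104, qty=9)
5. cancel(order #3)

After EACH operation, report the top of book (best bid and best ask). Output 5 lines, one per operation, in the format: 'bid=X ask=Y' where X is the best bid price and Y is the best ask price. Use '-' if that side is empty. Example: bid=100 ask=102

Answer: bid=- ask=-
bid=- ask=-
bid=- ask=103
bid=- ask=103
bid=- ask=104

Derivation:
After op 1 [order #1] market_sell(qty=5): fills=none; bids=[-] asks=[-]
After op 2 [order #2] market_sell(qty=4): fills=none; bids=[-] asks=[-]
After op 3 [order #3] limit_sell(price=103, qty=4): fills=none; bids=[-] asks=[#3:4@103]
After op 4 [order #4] limit_sell(price=104, qty=9): fills=none; bids=[-] asks=[#3:4@103 #4:9@104]
After op 5 cancel(order #3): fills=none; bids=[-] asks=[#4:9@104]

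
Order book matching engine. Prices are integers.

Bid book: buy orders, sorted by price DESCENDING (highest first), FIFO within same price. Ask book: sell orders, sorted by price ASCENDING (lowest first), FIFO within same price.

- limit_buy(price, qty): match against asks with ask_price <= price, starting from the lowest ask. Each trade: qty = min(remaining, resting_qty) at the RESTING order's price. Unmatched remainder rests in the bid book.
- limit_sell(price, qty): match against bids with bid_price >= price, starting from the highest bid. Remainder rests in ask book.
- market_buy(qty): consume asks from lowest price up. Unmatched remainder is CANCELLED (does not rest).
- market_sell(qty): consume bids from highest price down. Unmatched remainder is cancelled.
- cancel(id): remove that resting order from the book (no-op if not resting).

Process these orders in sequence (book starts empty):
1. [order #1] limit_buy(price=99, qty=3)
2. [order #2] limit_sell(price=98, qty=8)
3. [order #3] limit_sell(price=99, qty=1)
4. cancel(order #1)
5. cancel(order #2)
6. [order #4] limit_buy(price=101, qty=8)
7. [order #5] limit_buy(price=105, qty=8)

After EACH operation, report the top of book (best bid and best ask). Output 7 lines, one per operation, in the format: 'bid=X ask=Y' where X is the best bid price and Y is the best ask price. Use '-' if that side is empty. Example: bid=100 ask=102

After op 1 [order #1] limit_buy(price=99, qty=3): fills=none; bids=[#1:3@99] asks=[-]
After op 2 [order #2] limit_sell(price=98, qty=8): fills=#1x#2:3@99; bids=[-] asks=[#2:5@98]
After op 3 [order #3] limit_sell(price=99, qty=1): fills=none; bids=[-] asks=[#2:5@98 #3:1@99]
After op 4 cancel(order #1): fills=none; bids=[-] asks=[#2:5@98 #3:1@99]
After op 5 cancel(order #2): fills=none; bids=[-] asks=[#3:1@99]
After op 6 [order #4] limit_buy(price=101, qty=8): fills=#4x#3:1@99; bids=[#4:7@101] asks=[-]
After op 7 [order #5] limit_buy(price=105, qty=8): fills=none; bids=[#5:8@105 #4:7@101] asks=[-]

Answer: bid=99 ask=-
bid=- ask=98
bid=- ask=98
bid=- ask=98
bid=- ask=99
bid=101 ask=-
bid=105 ask=-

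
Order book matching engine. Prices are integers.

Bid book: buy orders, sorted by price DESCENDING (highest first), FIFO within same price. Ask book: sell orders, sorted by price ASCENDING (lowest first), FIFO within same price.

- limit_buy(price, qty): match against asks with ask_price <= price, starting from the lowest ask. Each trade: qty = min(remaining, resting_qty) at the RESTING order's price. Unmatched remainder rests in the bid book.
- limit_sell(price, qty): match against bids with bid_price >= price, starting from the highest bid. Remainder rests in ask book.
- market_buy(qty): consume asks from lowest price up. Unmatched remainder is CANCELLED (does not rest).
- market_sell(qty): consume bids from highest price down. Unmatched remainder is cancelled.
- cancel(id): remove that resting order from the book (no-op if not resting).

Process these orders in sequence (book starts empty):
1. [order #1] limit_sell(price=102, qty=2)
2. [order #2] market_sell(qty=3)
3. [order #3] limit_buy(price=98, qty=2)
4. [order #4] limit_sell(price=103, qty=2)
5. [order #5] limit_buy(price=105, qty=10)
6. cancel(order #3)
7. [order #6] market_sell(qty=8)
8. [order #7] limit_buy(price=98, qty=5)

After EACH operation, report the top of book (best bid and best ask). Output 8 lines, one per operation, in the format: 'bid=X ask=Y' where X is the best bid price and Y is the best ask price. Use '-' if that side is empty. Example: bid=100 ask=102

After op 1 [order #1] limit_sell(price=102, qty=2): fills=none; bids=[-] asks=[#1:2@102]
After op 2 [order #2] market_sell(qty=3): fills=none; bids=[-] asks=[#1:2@102]
After op 3 [order #3] limit_buy(price=98, qty=2): fills=none; bids=[#3:2@98] asks=[#1:2@102]
After op 4 [order #4] limit_sell(price=103, qty=2): fills=none; bids=[#3:2@98] asks=[#1:2@102 #4:2@103]
After op 5 [order #5] limit_buy(price=105, qty=10): fills=#5x#1:2@102 #5x#4:2@103; bids=[#5:6@105 #3:2@98] asks=[-]
After op 6 cancel(order #3): fills=none; bids=[#5:6@105] asks=[-]
After op 7 [order #6] market_sell(qty=8): fills=#5x#6:6@105; bids=[-] asks=[-]
After op 8 [order #7] limit_buy(price=98, qty=5): fills=none; bids=[#7:5@98] asks=[-]

Answer: bid=- ask=102
bid=- ask=102
bid=98 ask=102
bid=98 ask=102
bid=105 ask=-
bid=105 ask=-
bid=- ask=-
bid=98 ask=-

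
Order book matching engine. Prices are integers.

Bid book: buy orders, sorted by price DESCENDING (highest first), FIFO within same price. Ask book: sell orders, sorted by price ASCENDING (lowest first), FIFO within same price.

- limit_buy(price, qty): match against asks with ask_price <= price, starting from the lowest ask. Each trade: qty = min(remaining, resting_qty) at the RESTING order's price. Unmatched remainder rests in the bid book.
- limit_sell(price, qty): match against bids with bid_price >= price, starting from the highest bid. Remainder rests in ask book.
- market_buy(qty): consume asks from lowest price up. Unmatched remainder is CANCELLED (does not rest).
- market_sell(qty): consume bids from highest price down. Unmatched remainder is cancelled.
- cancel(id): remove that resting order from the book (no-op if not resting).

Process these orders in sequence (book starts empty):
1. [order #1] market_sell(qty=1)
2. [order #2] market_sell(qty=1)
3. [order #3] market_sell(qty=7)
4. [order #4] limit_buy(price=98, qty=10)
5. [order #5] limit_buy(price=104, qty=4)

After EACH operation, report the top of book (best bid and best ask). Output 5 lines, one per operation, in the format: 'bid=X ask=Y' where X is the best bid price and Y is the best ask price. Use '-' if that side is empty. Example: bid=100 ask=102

Answer: bid=- ask=-
bid=- ask=-
bid=- ask=-
bid=98 ask=-
bid=104 ask=-

Derivation:
After op 1 [order #1] market_sell(qty=1): fills=none; bids=[-] asks=[-]
After op 2 [order #2] market_sell(qty=1): fills=none; bids=[-] asks=[-]
After op 3 [order #3] market_sell(qty=7): fills=none; bids=[-] asks=[-]
After op 4 [order #4] limit_buy(price=98, qty=10): fills=none; bids=[#4:10@98] asks=[-]
After op 5 [order #5] limit_buy(price=104, qty=4): fills=none; bids=[#5:4@104 #4:10@98] asks=[-]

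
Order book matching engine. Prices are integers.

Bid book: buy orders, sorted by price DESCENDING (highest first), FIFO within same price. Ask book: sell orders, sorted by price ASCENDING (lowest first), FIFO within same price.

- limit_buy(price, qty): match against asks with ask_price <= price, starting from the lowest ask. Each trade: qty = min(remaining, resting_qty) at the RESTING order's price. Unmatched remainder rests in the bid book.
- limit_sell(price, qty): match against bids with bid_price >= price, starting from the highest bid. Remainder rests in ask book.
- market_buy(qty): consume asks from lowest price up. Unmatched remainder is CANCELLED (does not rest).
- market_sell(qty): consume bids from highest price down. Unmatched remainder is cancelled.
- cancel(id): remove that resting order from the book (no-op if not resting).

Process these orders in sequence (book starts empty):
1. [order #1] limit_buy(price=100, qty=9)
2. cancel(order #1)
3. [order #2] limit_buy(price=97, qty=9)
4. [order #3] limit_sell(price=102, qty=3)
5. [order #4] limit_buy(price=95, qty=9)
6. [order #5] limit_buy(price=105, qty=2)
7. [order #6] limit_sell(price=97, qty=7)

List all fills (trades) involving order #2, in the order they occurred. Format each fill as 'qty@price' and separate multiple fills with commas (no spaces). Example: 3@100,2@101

After op 1 [order #1] limit_buy(price=100, qty=9): fills=none; bids=[#1:9@100] asks=[-]
After op 2 cancel(order #1): fills=none; bids=[-] asks=[-]
After op 3 [order #2] limit_buy(price=97, qty=9): fills=none; bids=[#2:9@97] asks=[-]
After op 4 [order #3] limit_sell(price=102, qty=3): fills=none; bids=[#2:9@97] asks=[#3:3@102]
After op 5 [order #4] limit_buy(price=95, qty=9): fills=none; bids=[#2:9@97 #4:9@95] asks=[#3:3@102]
After op 6 [order #5] limit_buy(price=105, qty=2): fills=#5x#3:2@102; bids=[#2:9@97 #4:9@95] asks=[#3:1@102]
After op 7 [order #6] limit_sell(price=97, qty=7): fills=#2x#6:7@97; bids=[#2:2@97 #4:9@95] asks=[#3:1@102]

Answer: 7@97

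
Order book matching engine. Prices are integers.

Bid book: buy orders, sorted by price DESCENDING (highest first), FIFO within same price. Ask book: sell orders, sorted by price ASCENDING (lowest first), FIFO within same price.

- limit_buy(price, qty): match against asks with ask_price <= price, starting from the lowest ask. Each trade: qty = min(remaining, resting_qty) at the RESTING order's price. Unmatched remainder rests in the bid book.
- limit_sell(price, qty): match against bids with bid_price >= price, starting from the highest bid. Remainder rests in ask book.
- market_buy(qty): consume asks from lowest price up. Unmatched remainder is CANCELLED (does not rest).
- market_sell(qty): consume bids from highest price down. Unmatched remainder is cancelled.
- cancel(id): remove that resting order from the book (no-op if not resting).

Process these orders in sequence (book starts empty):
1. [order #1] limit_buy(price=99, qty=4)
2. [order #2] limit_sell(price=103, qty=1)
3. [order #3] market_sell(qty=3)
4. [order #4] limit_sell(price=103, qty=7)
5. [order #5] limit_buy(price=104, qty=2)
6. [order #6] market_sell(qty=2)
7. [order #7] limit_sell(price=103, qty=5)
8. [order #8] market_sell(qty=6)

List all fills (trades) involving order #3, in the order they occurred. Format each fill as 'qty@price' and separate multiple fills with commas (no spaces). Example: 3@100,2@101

After op 1 [order #1] limit_buy(price=99, qty=4): fills=none; bids=[#1:4@99] asks=[-]
After op 2 [order #2] limit_sell(price=103, qty=1): fills=none; bids=[#1:4@99] asks=[#2:1@103]
After op 3 [order #3] market_sell(qty=3): fills=#1x#3:3@99; bids=[#1:1@99] asks=[#2:1@103]
After op 4 [order #4] limit_sell(price=103, qty=7): fills=none; bids=[#1:1@99] asks=[#2:1@103 #4:7@103]
After op 5 [order #5] limit_buy(price=104, qty=2): fills=#5x#2:1@103 #5x#4:1@103; bids=[#1:1@99] asks=[#4:6@103]
After op 6 [order #6] market_sell(qty=2): fills=#1x#6:1@99; bids=[-] asks=[#4:6@103]
After op 7 [order #7] limit_sell(price=103, qty=5): fills=none; bids=[-] asks=[#4:6@103 #7:5@103]
After op 8 [order #8] market_sell(qty=6): fills=none; bids=[-] asks=[#4:6@103 #7:5@103]

Answer: 3@99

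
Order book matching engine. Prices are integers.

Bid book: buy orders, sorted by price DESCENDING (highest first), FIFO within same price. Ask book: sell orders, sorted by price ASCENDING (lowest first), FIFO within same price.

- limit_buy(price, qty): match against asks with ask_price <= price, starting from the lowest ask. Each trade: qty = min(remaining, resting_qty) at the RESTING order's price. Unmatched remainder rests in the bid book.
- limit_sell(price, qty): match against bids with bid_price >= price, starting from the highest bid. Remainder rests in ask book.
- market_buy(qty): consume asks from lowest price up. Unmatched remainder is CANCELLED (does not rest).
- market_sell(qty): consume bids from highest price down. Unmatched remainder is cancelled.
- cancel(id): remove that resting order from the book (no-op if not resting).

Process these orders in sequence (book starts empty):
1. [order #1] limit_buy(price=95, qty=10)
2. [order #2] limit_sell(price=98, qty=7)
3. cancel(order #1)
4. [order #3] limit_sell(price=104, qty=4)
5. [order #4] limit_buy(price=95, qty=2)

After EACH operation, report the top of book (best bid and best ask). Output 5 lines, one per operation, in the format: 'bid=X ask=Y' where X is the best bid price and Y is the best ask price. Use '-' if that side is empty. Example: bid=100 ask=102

Answer: bid=95 ask=-
bid=95 ask=98
bid=- ask=98
bid=- ask=98
bid=95 ask=98

Derivation:
After op 1 [order #1] limit_buy(price=95, qty=10): fills=none; bids=[#1:10@95] asks=[-]
After op 2 [order #2] limit_sell(price=98, qty=7): fills=none; bids=[#1:10@95] asks=[#2:7@98]
After op 3 cancel(order #1): fills=none; bids=[-] asks=[#2:7@98]
After op 4 [order #3] limit_sell(price=104, qty=4): fills=none; bids=[-] asks=[#2:7@98 #3:4@104]
After op 5 [order #4] limit_buy(price=95, qty=2): fills=none; bids=[#4:2@95] asks=[#2:7@98 #3:4@104]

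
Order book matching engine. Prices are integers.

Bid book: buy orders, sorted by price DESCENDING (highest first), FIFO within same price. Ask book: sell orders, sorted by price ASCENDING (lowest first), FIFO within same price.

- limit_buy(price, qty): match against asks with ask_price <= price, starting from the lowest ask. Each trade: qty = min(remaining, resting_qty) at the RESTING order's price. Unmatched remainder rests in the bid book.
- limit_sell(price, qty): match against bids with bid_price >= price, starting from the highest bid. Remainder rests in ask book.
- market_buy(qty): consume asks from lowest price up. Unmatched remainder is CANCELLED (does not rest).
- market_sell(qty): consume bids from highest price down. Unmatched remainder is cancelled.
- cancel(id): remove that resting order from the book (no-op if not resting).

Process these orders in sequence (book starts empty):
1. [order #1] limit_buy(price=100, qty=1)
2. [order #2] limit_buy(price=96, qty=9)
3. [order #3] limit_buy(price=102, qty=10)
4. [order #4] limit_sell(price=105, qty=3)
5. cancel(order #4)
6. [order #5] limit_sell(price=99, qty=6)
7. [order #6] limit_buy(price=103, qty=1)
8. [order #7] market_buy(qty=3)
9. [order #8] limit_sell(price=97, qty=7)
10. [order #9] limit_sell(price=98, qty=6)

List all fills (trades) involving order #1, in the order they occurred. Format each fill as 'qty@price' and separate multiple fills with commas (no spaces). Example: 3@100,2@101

Answer: 1@100

Derivation:
After op 1 [order #1] limit_buy(price=100, qty=1): fills=none; bids=[#1:1@100] asks=[-]
After op 2 [order #2] limit_buy(price=96, qty=9): fills=none; bids=[#1:1@100 #2:9@96] asks=[-]
After op 3 [order #3] limit_buy(price=102, qty=10): fills=none; bids=[#3:10@102 #1:1@100 #2:9@96] asks=[-]
After op 4 [order #4] limit_sell(price=105, qty=3): fills=none; bids=[#3:10@102 #1:1@100 #2:9@96] asks=[#4:3@105]
After op 5 cancel(order #4): fills=none; bids=[#3:10@102 #1:1@100 #2:9@96] asks=[-]
After op 6 [order #5] limit_sell(price=99, qty=6): fills=#3x#5:6@102; bids=[#3:4@102 #1:1@100 #2:9@96] asks=[-]
After op 7 [order #6] limit_buy(price=103, qty=1): fills=none; bids=[#6:1@103 #3:4@102 #1:1@100 #2:9@96] asks=[-]
After op 8 [order #7] market_buy(qty=3): fills=none; bids=[#6:1@103 #3:4@102 #1:1@100 #2:9@96] asks=[-]
After op 9 [order #8] limit_sell(price=97, qty=7): fills=#6x#8:1@103 #3x#8:4@102 #1x#8:1@100; bids=[#2:9@96] asks=[#8:1@97]
After op 10 [order #9] limit_sell(price=98, qty=6): fills=none; bids=[#2:9@96] asks=[#8:1@97 #9:6@98]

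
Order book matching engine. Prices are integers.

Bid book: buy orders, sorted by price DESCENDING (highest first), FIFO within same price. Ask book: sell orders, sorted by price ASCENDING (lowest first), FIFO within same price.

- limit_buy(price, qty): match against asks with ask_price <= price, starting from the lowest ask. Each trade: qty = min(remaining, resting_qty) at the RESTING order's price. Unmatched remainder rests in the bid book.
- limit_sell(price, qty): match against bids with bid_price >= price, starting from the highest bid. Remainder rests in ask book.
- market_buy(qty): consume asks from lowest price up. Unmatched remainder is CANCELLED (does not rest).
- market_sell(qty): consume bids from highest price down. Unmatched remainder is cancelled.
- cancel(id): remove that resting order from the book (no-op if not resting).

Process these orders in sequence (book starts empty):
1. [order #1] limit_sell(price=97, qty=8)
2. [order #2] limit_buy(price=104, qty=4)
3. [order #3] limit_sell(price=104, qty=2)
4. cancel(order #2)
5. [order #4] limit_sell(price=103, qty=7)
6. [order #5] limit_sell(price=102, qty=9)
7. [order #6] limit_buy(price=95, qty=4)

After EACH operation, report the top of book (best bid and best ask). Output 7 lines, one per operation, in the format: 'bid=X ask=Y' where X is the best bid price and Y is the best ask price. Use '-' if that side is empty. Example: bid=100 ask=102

After op 1 [order #1] limit_sell(price=97, qty=8): fills=none; bids=[-] asks=[#1:8@97]
After op 2 [order #2] limit_buy(price=104, qty=4): fills=#2x#1:4@97; bids=[-] asks=[#1:4@97]
After op 3 [order #3] limit_sell(price=104, qty=2): fills=none; bids=[-] asks=[#1:4@97 #3:2@104]
After op 4 cancel(order #2): fills=none; bids=[-] asks=[#1:4@97 #3:2@104]
After op 5 [order #4] limit_sell(price=103, qty=7): fills=none; bids=[-] asks=[#1:4@97 #4:7@103 #3:2@104]
After op 6 [order #5] limit_sell(price=102, qty=9): fills=none; bids=[-] asks=[#1:4@97 #5:9@102 #4:7@103 #3:2@104]
After op 7 [order #6] limit_buy(price=95, qty=4): fills=none; bids=[#6:4@95] asks=[#1:4@97 #5:9@102 #4:7@103 #3:2@104]

Answer: bid=- ask=97
bid=- ask=97
bid=- ask=97
bid=- ask=97
bid=- ask=97
bid=- ask=97
bid=95 ask=97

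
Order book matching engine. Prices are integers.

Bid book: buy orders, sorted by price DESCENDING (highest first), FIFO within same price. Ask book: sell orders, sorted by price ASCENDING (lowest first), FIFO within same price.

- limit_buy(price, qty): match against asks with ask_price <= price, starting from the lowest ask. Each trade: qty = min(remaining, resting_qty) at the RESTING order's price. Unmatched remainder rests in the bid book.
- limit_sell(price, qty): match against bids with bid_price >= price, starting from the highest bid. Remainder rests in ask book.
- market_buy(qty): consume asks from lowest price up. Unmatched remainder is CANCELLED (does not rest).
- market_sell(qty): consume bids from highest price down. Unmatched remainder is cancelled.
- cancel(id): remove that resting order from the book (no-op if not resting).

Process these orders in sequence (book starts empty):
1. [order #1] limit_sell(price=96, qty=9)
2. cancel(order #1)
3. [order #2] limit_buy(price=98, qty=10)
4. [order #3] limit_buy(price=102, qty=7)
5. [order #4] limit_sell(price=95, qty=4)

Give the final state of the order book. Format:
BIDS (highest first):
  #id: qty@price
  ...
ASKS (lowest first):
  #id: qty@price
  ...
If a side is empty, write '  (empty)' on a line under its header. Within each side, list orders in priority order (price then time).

Answer: BIDS (highest first):
  #3: 3@102
  #2: 10@98
ASKS (lowest first):
  (empty)

Derivation:
After op 1 [order #1] limit_sell(price=96, qty=9): fills=none; bids=[-] asks=[#1:9@96]
After op 2 cancel(order #1): fills=none; bids=[-] asks=[-]
After op 3 [order #2] limit_buy(price=98, qty=10): fills=none; bids=[#2:10@98] asks=[-]
After op 4 [order #3] limit_buy(price=102, qty=7): fills=none; bids=[#3:7@102 #2:10@98] asks=[-]
After op 5 [order #4] limit_sell(price=95, qty=4): fills=#3x#4:4@102; bids=[#3:3@102 #2:10@98] asks=[-]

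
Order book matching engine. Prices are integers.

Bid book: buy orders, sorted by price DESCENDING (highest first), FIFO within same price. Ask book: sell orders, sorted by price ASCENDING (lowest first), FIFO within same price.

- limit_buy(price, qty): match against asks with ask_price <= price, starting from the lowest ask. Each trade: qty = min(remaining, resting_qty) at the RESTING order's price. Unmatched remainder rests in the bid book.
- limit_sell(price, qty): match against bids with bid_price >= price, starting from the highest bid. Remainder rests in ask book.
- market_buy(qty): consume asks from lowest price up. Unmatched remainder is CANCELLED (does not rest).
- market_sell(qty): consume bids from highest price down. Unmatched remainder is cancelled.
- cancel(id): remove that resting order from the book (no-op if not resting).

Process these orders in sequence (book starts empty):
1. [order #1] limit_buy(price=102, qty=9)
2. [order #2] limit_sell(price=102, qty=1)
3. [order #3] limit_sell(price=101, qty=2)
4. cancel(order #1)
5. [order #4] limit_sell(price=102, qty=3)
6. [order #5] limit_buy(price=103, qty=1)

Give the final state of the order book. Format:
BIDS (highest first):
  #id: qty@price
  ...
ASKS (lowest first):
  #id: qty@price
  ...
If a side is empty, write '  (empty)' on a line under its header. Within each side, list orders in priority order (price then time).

Answer: BIDS (highest first):
  (empty)
ASKS (lowest first):
  #4: 2@102

Derivation:
After op 1 [order #1] limit_buy(price=102, qty=9): fills=none; bids=[#1:9@102] asks=[-]
After op 2 [order #2] limit_sell(price=102, qty=1): fills=#1x#2:1@102; bids=[#1:8@102] asks=[-]
After op 3 [order #3] limit_sell(price=101, qty=2): fills=#1x#3:2@102; bids=[#1:6@102] asks=[-]
After op 4 cancel(order #1): fills=none; bids=[-] asks=[-]
After op 5 [order #4] limit_sell(price=102, qty=3): fills=none; bids=[-] asks=[#4:3@102]
After op 6 [order #5] limit_buy(price=103, qty=1): fills=#5x#4:1@102; bids=[-] asks=[#4:2@102]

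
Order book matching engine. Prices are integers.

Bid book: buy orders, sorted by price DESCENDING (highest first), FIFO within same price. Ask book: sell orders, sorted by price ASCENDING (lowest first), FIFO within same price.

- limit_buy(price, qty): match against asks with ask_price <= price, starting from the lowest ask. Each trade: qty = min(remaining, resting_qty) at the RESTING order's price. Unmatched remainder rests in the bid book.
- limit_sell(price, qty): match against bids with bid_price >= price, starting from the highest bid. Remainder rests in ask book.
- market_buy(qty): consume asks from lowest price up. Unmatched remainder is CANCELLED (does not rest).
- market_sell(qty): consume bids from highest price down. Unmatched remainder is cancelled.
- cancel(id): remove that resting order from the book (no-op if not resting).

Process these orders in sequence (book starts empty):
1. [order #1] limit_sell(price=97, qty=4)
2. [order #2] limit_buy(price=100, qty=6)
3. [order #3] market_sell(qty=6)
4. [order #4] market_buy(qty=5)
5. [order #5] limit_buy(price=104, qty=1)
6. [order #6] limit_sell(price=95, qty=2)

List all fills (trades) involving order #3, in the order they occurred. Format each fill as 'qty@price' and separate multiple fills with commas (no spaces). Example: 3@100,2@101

Answer: 2@100

Derivation:
After op 1 [order #1] limit_sell(price=97, qty=4): fills=none; bids=[-] asks=[#1:4@97]
After op 2 [order #2] limit_buy(price=100, qty=6): fills=#2x#1:4@97; bids=[#2:2@100] asks=[-]
After op 3 [order #3] market_sell(qty=6): fills=#2x#3:2@100; bids=[-] asks=[-]
After op 4 [order #4] market_buy(qty=5): fills=none; bids=[-] asks=[-]
After op 5 [order #5] limit_buy(price=104, qty=1): fills=none; bids=[#5:1@104] asks=[-]
After op 6 [order #6] limit_sell(price=95, qty=2): fills=#5x#6:1@104; bids=[-] asks=[#6:1@95]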